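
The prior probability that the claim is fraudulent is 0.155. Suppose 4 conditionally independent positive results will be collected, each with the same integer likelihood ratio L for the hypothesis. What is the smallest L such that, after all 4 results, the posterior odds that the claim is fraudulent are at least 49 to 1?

5

Prior odds = 0.155/0.845 = 31/169.
Target odds = 49.
Need L⁴ ≥ 49 ÷ (31/169) = 8281/31.
4⁴ = 256 < 8281/31 ≤ 625 = 5⁴, so L = 5.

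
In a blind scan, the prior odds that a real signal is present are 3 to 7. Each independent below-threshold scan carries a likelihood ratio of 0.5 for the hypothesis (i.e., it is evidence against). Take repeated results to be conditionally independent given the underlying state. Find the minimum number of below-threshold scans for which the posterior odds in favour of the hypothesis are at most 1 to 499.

8

Prior odds = 3/7.
Likelihood ratio per below-threshold scan = 0.5.
Target odds = 1/499.
Need (3/7) × 0.5ⁿ ≤ 1/499, i.e. 0.5ⁿ ≤ 7/1497.
0.5⁷ = 0.0078125 is still above 7/1497 but 0.5⁸ = 0.00390625 is at or below it, so n = 8.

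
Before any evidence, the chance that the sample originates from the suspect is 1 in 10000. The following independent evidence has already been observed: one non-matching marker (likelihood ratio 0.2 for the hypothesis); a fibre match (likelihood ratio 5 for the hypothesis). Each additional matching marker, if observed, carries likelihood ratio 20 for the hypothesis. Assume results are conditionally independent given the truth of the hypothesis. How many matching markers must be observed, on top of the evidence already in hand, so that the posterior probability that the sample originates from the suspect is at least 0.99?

5

Prior odds = 0.0001/0.9999 = 1/9999.
Combined Bayes factor of the evidence already in hand = 0.2 × 5 = 1.
Odds after that evidence = (1/9999) × 1 = 1/9999.
Target odds = 0.99/0.01 = 99.
Need 20ⁿ ≥ 99 ÷ (1/9999) = 989901.
20⁴ = 160000 falls short of 989901 but 20⁵ = 3200000 reaches it, so n = 5.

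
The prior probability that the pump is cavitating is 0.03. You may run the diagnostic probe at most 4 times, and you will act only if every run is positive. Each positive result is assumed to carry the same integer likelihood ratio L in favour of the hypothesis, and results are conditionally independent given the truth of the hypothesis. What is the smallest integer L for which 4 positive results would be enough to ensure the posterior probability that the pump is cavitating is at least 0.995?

9

Prior odds = 0.03/0.97 = 3/97.
Target odds = 0.995/0.005 = 199.
Need L⁴ ≥ 199 ÷ (3/97) = 19303/3.
8⁴ = 4096 < 19303/3 ≤ 6561 = 9⁴, so L = 9.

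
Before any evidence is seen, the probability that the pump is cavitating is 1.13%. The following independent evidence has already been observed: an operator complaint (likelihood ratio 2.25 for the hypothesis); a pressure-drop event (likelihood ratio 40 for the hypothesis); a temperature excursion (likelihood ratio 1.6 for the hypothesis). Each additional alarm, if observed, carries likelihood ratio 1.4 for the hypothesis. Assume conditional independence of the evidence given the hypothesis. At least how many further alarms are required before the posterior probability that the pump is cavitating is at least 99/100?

Prior odds = 0.0113/0.9887 = 113/9887.
Combined Bayes factor of the evidence already in hand = 2.25 × 40 × 1.6 = 144.
Odds after that evidence = (113/9887) × 144 = 16272/9887.
Target odds = 0.99/0.01 = 99.
Need 1.4ⁿ ≥ 99 ÷ (16272/9887) = 108757/1808.
1.4¹² ≈56.6939 falls short of 108757/1808 but 1.4¹³ ≈79.3715 reaches it, so n = 13.

13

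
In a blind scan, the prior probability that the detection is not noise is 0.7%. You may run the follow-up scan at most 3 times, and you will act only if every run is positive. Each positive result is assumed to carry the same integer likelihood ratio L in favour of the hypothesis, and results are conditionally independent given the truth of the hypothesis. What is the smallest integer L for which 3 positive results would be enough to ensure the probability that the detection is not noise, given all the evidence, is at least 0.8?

Prior odds = 0.007/0.993 = 7/993.
Target odds = 0.8/0.2 = 4.
Need L³ ≥ 4 ÷ (7/993) = 3972/7.
8³ = 512 < 3972/7 ≤ 729 = 9³, so L = 9.

9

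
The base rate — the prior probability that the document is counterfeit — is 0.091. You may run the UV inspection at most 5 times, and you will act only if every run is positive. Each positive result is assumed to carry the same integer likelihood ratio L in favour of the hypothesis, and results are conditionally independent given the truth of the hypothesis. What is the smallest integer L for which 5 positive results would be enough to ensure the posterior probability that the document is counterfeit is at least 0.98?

Prior odds = 0.091/0.909 = 91/909.
Target odds = 0.98/0.02 = 49.
Need L⁵ ≥ 49 ÷ (91/909) = 6363/13.
3⁵ = 243 < 6363/13 ≤ 1024 = 4⁵, so L = 4.

4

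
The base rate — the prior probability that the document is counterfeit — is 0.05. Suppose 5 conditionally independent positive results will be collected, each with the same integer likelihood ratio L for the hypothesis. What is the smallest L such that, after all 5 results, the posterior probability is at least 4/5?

Prior odds = 0.05/0.95 = 1/19.
Target odds = 0.8/0.2 = 4.
Need L⁵ ≥ 4 ÷ (1/19) = 76.
2⁵ = 32 < 76 ≤ 243 = 3⁵, so L = 3.

3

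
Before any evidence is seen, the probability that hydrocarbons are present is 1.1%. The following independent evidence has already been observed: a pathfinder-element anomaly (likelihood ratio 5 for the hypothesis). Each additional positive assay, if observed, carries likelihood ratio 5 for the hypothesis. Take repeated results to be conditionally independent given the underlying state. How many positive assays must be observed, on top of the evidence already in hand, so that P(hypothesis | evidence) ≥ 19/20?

4

Prior odds = 0.011/0.989 = 11/989.
Bayes factor of the evidence already in hand = 5.
Odds after that evidence = (11/989) × 5 = 55/989.
Target odds = 0.95/0.05 = 19.
Need 5ⁿ ≥ 19 ÷ (55/989) = 18791/55.
5³ = 125 falls short of 18791/55 but 5⁴ = 625 reaches it, so n = 4.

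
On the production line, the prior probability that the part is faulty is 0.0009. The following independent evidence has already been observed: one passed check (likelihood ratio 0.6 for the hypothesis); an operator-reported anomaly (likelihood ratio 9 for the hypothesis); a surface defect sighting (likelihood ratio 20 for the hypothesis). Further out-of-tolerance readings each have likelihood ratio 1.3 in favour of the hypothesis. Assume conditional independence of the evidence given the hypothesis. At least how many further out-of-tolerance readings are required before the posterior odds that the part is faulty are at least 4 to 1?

15

Prior odds = 0.0009/0.9991 = 9/9991.
Combined Bayes factor of the evidence already in hand = 0.6 × 9 × 20 = 108.
Odds after that evidence = (9/9991) × 108 = 972/9991.
Target odds = 4.
Need 1.3ⁿ ≥ 4 ÷ (972/9991) = 9991/243.
1.3¹⁴ ≈39.3738 falls short of 9991/243 but 1.3¹⁵ ≈51.1859 reaches it, so n = 15.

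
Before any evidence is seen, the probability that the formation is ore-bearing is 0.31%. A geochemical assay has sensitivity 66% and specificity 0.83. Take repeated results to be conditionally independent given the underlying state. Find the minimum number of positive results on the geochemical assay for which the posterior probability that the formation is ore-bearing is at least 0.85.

Prior odds: 0.0031 ÷ 0.9969 = 31/9969.
False-positive rate = 1 − 0.83 = 0.17; likelihood ratio of a positive = 0.66/0.17 = 66/17.
Target posterior odds = 0.85/0.15 = 17/3.
Require (66/17)ⁿ ≥ 17/3 ÷ (31/9969) = 56491/31.
(66/17)⁵ ≈882.013 falls short of 56491/31 but (66/17)⁶ ≈3424.29 reaches it, so n = 6.

6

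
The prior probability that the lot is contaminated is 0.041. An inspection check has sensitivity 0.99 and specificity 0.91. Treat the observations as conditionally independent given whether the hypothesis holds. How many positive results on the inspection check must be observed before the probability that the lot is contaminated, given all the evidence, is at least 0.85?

3

Prior odds: 0.041 ÷ 0.959 = 41/959.
False-positive rate = 1 − 0.91 = 0.09; likelihood ratio of a positive = 0.99/0.09 = 11.
Target odds: 0.85 ÷ 0.15 = 17/3.
Need (41/959) × 11ⁿ ≥ 17/3, i.e. 11ⁿ ≥ 16303/123.
11² = 121 falls short of 16303/123 but 11³ = 1331 reaches it, so n = 3.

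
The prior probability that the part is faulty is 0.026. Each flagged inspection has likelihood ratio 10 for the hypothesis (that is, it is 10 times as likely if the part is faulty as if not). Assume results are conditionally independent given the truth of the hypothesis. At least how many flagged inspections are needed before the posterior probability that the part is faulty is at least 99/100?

4

Prior odds: 0.026 ÷ 0.974 = 13/487.
Likelihood ratio per flagged inspection = 10.
Target posterior odds = 0.99/0.01 = 99.
Require 10ⁿ ≥ 99 ÷ (13/487) = 48213/13.
10³ = 1000 falls short of 48213/13 but 10⁴ = 10000 reaches it, so n = 4.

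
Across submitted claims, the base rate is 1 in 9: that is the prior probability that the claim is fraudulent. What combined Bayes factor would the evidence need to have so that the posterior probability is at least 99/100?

Prior odds = (1/9)/(8/9) = 0.125.
Target odds = 0.99/0.01 = 99.
Required Bayes factor = 99 ÷ 0.125 = 792.

792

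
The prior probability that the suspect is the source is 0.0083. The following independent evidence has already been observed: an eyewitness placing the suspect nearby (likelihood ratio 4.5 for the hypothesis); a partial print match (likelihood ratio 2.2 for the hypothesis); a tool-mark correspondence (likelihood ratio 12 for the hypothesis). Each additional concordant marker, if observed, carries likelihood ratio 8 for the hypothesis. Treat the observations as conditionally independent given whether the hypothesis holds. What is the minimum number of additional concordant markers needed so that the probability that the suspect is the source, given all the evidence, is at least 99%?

Prior odds = 0.0083/0.9917 = 83/9917.
Combined Bayes factor of the evidence already in hand = 4.5 × 2.2 × 12 = 118.8.
Odds after that evidence = (83/9917) × 118.8 = 49302/49585.
Target odds = 0.99/0.01 = 99.
Need 8ⁿ ≥ 99 ÷ (49302/49585) = 49585/498.
8² = 64 falls short of 49585/498 but 8³ = 512 reaches it, so n = 3.

3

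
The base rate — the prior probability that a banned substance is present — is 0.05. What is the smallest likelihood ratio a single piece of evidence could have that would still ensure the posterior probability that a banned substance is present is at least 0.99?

Prior odds = 0.05/0.95 = 1/19.
Target odds = 0.99/0.01 = 99.
Required Bayes factor = 99 ÷ (1/19) = 1881.

1881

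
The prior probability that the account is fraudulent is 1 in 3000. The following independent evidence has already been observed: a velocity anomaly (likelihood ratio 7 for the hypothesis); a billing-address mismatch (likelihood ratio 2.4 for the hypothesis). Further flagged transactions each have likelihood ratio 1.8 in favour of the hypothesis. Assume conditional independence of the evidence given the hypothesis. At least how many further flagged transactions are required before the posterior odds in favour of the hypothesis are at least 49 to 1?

16

Prior odds = (1/3000)/(2999/3000) = 1/2999.
Combined Bayes factor of the evidence already in hand = 7 × 2.4 = 16.8.
Odds after that evidence = (1/2999) × 16.8 = 84/14995.
Target odds = 49.
Need 1.8ⁿ ≥ 49 ÷ (84/14995) = 104965/12.
1.8¹⁵ ≈6746.64 falls short of 104965/12 but 1.8¹⁶ ≈12144 reaches it, so n = 16.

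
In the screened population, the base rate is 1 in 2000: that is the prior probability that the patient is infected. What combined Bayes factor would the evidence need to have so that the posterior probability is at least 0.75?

Prior odds = 0.0005/0.9995 = 1/1999.
Target odds = 0.75/0.25 = 3.
Required Bayes factor = 3 ÷ (1/1999) = 5997.

5997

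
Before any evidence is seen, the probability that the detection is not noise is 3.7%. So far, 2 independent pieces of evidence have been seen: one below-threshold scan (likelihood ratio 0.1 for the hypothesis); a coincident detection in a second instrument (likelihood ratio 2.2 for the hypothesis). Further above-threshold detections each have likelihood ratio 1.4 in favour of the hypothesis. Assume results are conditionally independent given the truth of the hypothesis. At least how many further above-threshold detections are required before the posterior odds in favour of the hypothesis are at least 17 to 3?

20

Prior odds = 0.037/0.963 = 37/963.
Combined Bayes factor of the evidence already in hand = 0.1 × 2.2 = 0.22.
Odds after that evidence = (37/963) × 0.22 = 407/48150.
Target odds = 17/3.
Need 1.4ⁿ ≥ 17/3 ÷ (407/48150) = 272850/407.
1.4¹⁹ ≈597.63 falls short of 272850/407 but 1.4²⁰ ≈836.683 reaches it, so n = 20.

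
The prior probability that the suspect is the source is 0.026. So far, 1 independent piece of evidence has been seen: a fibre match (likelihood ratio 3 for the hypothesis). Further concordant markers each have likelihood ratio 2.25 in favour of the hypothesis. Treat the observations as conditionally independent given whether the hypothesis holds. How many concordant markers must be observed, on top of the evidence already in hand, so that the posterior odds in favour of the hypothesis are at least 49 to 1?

8

Prior odds = 0.026/0.974 = 13/487.
Bayes factor of the evidence already in hand = 3.
Odds after that evidence = (13/487) × 3 = 39/487.
Target odds = 49.
Need 2.25ⁿ ≥ 49 ÷ (39/487) = 23863/39.
2.25⁷ = 4782969/16384 falls short of 23863/39 but 2.25⁸ = 43046721/65536 reaches it, so n = 8.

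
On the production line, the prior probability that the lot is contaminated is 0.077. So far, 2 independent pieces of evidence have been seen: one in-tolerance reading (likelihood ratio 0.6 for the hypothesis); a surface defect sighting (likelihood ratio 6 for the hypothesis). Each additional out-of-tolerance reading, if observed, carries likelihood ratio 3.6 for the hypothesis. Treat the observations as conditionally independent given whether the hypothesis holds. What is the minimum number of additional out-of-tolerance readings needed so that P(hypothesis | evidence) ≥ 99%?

5

Prior odds = 0.077/0.923 = 77/923.
Combined Bayes factor of the evidence already in hand = 0.6 × 6 = 3.6.
Odds after that evidence = (77/923) × 3.6 = 1386/4615.
Target odds = 0.99/0.01 = 99.
Need 3.6ⁿ ≥ 99 ÷ (1386/4615) = 4615/14.
3.6⁴ = 167.9616 falls short of 4615/14 but 3.6⁵ = 604.66176 reaches it, so n = 5.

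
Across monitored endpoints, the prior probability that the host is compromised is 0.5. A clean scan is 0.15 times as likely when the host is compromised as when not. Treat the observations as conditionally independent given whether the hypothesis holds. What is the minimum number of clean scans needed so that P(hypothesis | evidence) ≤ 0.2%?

Prior odds: 0.5 ÷ 0.5 = 1.
Likelihood ratio per clean scan = 0.15.
Target posterior odds = 0.002/0.998 = 1/499.
Require 0.15ⁿ ≤ 1/499 ÷ 1 = 1/499.
0.15³ = 0.003375 is still above 1/499 but 0.15⁴ = 81/160000 is at or below it, so n = 4.

4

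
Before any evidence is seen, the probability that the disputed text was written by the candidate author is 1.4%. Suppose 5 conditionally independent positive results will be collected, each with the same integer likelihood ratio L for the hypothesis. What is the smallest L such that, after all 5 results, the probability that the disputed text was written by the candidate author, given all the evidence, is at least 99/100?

6

Prior odds = 0.014/0.986 = 7/493.
Target odds = 0.99/0.01 = 99.
Need L⁵ ≥ 99 ÷ (7/493) = 48807/7.
5⁵ = 3125 < 48807/7 ≤ 7776 = 6⁵, so L = 6.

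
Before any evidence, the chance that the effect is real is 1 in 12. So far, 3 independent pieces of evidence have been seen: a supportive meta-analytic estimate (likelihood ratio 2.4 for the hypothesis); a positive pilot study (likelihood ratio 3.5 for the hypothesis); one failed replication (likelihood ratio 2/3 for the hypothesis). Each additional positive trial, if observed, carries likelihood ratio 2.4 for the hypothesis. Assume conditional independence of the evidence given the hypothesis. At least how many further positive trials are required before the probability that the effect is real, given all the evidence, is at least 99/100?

Prior odds = (1/12)/(11/12) = 1/11.
Combined Bayes factor of the evidence already in hand = 2.4 × 3.5 × (2/3) = 5.6.
Odds after that evidence = (1/11) × 5.6 = 28/55.
Target odds = 0.99/0.01 = 99.
Need 2.4ⁿ ≥ 99 ÷ (28/55) = 5445/28.
2.4⁶ = 2985984/15625 falls short of 5445/28 but 2.4⁷ = 35831808/78125 reaches it, so n = 7.

7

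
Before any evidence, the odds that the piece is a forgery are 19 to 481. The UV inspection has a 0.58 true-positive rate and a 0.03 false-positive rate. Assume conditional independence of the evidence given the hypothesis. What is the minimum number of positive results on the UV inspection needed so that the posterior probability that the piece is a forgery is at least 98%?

3

Prior odds = 19/481.
Likelihood ratio of a positive result = 0.58/0.03 = 58/3.
Target posterior odds = 0.98/0.02 = 49.
Need (19/481) × (58/3)ⁿ ≥ 49, i.e. (58/3)ⁿ ≥ 23569/19.
(58/3)² = 3364/9 falls short of 23569/19 but (58/3)³ = 195112/27 reaches it, so n = 3.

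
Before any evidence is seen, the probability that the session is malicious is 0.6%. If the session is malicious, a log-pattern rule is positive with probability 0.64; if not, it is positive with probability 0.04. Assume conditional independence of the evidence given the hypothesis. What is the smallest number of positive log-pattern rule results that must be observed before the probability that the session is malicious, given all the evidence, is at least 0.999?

5

Prior odds = 0.006/0.994 = 3/497.
Likelihood ratio of a positive = 0.64/0.04 = 16.
Target posterior odds = 0.999/0.001 = 999.
Require 16ⁿ ≥ 999 ÷ (3/497) = 165501.
16⁴ = 65536 falls short of 165501 but 16⁵ = 1048576 reaches it, so n = 5.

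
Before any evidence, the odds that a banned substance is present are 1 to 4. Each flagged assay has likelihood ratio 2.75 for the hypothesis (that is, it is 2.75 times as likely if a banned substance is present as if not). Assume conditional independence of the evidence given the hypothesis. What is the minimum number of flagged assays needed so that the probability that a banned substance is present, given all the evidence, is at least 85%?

Prior odds = 0.25.
Likelihood ratio per flagged assay = 2.75.
Target posterior odds = 0.85/0.15 = 17/3.
Need 0.25 × 2.75ⁿ ≥ 17/3, i.e. 2.75ⁿ ≥ 68/3.
2.75³ = 20.796875 falls short of 68/3 but 2.75⁴ = 57.19140625 reaches it, so n = 4.

4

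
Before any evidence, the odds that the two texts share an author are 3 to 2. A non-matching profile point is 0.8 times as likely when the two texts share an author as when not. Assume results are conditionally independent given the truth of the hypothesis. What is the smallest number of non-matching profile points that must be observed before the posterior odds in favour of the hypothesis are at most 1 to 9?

Prior odds = 1.5.
Likelihood ratio per non-matching profile point = 0.8.
Target odds = 1/9.
Require 0.8ⁿ ≤ 1/9 ÷ 1.5 = 2/27.
0.8¹¹ = 4194304/48828125 is still above 2/27 but 0.8¹² = 16777216/244140625 is at or below it, so n = 12.

12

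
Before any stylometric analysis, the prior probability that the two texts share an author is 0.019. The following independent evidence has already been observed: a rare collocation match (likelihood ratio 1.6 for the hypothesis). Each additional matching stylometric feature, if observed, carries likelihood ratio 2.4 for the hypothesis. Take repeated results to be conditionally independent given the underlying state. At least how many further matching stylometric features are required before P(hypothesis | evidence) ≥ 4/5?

Prior odds = 0.019/0.981 = 19/981.
Bayes factor of the evidence already in hand = 1.6.
Odds after that evidence = (19/981) × 1.6 = 152/4905.
Target odds = 0.8/0.2 = 4.
Need 2.4ⁿ ≥ 4 ÷ (152/4905) = 4905/38.
2.4⁵ = 79.62624 falls short of 4905/38 but 2.4⁶ = 2985984/15625 reaches it, so n = 6.

6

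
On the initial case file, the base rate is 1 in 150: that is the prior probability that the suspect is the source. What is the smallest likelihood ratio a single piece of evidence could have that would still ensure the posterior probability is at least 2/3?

298

Prior odds = (1/150)/(149/150) = 1/149.
Target odds = (2/3)/(1/3) = 2.
Required Bayes factor = 2 ÷ (1/149) = 298.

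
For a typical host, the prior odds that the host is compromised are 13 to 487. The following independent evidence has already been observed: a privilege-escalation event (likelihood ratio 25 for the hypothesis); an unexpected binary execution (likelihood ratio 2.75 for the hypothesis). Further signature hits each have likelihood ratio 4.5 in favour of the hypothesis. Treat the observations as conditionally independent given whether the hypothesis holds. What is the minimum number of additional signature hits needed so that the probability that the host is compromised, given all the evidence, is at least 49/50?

Prior odds = 13/487.
Combined Bayes factor of the evidence already in hand = 25 × 2.75 = 68.75.
Odds after that evidence = (13/487) × 68.75 = 3575/1948.
Target odds = 0.98/0.02 = 49.
Need 4.5ⁿ ≥ 49 ÷ (3575/1948) = 95452/3575.
4.5² = 20.25 falls short of 95452/3575 but 4.5³ = 91.125 reaches it, so n = 3.

3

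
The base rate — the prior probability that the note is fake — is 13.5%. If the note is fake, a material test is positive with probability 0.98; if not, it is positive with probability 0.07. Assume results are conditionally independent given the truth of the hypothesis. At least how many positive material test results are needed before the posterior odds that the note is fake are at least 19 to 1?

2

Prior odds = 0.135/0.865 = 27/173.
Likelihood ratio of a positive = 0.98/0.07 = 14.
Target odds = 19.
Need (27/173) × 14ⁿ ≥ 19, i.e. 14ⁿ ≥ 3287/27.
14¹ = 14 falls short of 3287/27 but 14² = 196 reaches it, so n = 2.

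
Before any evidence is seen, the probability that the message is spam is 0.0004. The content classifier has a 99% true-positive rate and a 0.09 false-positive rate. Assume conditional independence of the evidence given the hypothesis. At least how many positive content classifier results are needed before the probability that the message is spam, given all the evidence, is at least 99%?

6

Prior odds: 0.0004 ÷ 0.9996 = 1/2499.
Likelihood ratio of a positive result = 0.99/0.09 = 11.
Target posterior odds = 0.99/0.01 = 99.
Need (1/2499) × 11ⁿ ≥ 99, i.e. 11ⁿ ≥ 247401.
11⁵ = 161051 falls short of 247401 but 11⁶ = 1771561 reaches it, so n = 6.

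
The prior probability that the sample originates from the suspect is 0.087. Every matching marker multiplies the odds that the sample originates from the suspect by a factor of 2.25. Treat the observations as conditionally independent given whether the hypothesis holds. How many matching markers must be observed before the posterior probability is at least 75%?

Prior odds: 0.087 ÷ 0.913 = 87/913.
Likelihood ratio per matching marker = 2.25.
Target posterior odds = 0.75/0.25 = 3.
Need (87/913) × 2.25ⁿ ≥ 3, i.e. 2.25ⁿ ≥ 913/29.
2.25⁴ = 25.62890625 falls short of 913/29 but 2.25⁵ = 59049/1024 reaches it, so n = 5.

5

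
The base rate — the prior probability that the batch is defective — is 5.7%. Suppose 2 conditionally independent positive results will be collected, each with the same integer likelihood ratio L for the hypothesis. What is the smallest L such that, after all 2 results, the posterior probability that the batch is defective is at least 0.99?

Prior odds = 0.057/0.943 = 57/943.
Target odds = 0.99/0.01 = 99.
Need L² ≥ 99 ÷ (57/943) = 31119/19.
40² = 1600 < 31119/19 ≤ 1681 = 41², so L = 41.

41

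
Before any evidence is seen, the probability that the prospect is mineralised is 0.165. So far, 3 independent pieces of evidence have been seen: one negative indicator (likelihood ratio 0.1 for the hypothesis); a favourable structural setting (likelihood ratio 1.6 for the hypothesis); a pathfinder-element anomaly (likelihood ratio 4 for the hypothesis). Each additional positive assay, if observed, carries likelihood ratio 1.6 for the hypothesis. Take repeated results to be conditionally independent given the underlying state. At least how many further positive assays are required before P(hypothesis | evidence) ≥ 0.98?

Prior odds = 0.165/0.835 = 33/167.
Combined Bayes factor of the evidence already in hand = 0.1 × 1.6 × 4 = 0.64.
Odds after that evidence = (33/167) × 0.64 = 528/4175.
Target odds = 0.98/0.02 = 49.
Need 1.6ⁿ ≥ 49 ÷ (528/4175) = 204575/528.
1.6¹² ≈281.475 falls short of 204575/528 but 1.6¹³ ≈450.36 reaches it, so n = 13.

13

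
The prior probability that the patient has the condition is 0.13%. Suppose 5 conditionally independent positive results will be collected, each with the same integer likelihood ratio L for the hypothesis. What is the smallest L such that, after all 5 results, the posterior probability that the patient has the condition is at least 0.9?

Prior odds = 0.0013/0.9987 = 13/9987.
Target odds = 0.9/0.1 = 9.
Need L⁵ ≥ 9 ÷ (13/9987) = 89883/13.
5⁵ = 3125 < 89883/13 ≤ 7776 = 6⁵, so L = 6.

6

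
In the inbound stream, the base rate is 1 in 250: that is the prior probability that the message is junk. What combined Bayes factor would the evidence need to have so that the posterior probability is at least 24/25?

Prior odds = 0.004/0.996 = 1/249.
Target odds = 0.96/0.04 = 24.
Required Bayes factor = 24 ÷ (1/249) = 5976.

5976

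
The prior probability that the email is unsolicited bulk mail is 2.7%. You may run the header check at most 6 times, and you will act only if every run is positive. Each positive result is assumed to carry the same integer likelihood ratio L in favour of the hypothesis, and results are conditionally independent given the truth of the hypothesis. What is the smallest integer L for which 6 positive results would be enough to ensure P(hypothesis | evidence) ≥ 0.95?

3

Prior odds = 0.027/0.973 = 27/973.
Target odds = 0.95/0.05 = 19.
Need L⁶ ≥ 19 ÷ (27/973) = 18487/27.
2⁶ = 64 < 18487/27 ≤ 729 = 3⁶, so L = 3.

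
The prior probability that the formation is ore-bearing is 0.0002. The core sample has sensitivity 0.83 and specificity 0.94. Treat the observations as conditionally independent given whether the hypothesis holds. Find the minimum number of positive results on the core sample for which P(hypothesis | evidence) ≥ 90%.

5

Prior odds: 0.0002 ÷ 0.9998 = 1/4999.
False-positive rate = 1 − 0.94 = 0.06; likelihood ratio of a positive = 0.83/0.06 = 83/6.
Target odds: 0.9 ÷ 0.1 = 9.
Need (1/4999) × (83/6)ⁿ ≥ 9, i.e. (83/6)ⁿ ≥ 44991.
(83/6)⁴ = 47458321/1296 falls short of 44991 but (83/6)⁵ ≈506564 reaches it, so n = 5.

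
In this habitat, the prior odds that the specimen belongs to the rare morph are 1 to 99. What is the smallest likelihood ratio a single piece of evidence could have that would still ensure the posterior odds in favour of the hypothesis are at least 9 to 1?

Prior odds = 1/99.
Target odds = 9.
Required Bayes factor = 9 ÷ (1/99) = 891.

891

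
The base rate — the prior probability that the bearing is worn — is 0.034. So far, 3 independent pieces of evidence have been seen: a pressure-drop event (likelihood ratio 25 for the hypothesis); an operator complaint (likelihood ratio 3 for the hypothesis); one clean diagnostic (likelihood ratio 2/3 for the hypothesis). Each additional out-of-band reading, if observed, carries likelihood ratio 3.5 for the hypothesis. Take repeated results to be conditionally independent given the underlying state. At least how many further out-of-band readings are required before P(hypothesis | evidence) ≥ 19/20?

Prior odds = 0.034/0.966 = 17/483.
Combined Bayes factor of the evidence already in hand = 25 × 3 × (2/3) = 50.
Odds after that evidence = (17/483) × 50 = 850/483.
Target odds = 0.95/0.05 = 19.
Need 3.5ⁿ ≥ 19 ÷ (850/483) = 9177/850.
3.5¹ = 3.5 falls short of 9177/850 but 3.5² = 12.25 reaches it, so n = 2.

2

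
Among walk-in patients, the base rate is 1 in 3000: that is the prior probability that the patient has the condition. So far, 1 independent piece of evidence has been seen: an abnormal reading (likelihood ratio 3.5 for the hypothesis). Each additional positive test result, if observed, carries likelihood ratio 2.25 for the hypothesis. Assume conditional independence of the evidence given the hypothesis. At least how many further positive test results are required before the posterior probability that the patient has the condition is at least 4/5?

11

Prior odds = (1/3000)/(2999/3000) = 1/2999.
Bayes factor of the evidence already in hand = 3.5.
Odds after that evidence = (1/2999) × 3.5 = 7/5998.
Target odds = 0.8/0.2 = 4.
Need 2.25ⁿ ≥ 4 ÷ (7/5998) = 23992/7.
2.25¹⁰ ≈3325.26 falls short of 23992/7 but 2.25¹¹ ≈7481.83 reaches it, so n = 11.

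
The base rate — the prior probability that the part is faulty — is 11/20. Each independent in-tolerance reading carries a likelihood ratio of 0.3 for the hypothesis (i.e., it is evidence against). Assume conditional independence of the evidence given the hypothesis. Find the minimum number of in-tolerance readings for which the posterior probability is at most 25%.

2

Prior odds = 0.55/0.45 = 11/9.
Likelihood ratio per in-tolerance reading = 0.3.
Target odds: 0.25 ÷ 0.75 = 1/3.
Require 0.3ⁿ ≤ 1/3 ÷ (11/9) = 3/11.
0.3¹ = 0.3 is still above 3/11 but 0.3² = 0.09 is at or below it, so n = 2.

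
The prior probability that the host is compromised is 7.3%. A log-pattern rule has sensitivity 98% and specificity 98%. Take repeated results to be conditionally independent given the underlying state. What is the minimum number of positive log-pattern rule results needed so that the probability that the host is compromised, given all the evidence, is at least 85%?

Prior odds = 0.073/0.927 = 73/927.
False-positive rate = 1 − 0.98 = 0.02; likelihood ratio of a positive = 0.98/0.02 = 49.
Target odds: 0.85 ÷ 0.15 = 17/3.
Require 49ⁿ ≥ 17/3 ÷ (73/927) = 5253/73.
49¹ = 49 falls short of 5253/73 but 49² = 2401 reaches it, so n = 2.

2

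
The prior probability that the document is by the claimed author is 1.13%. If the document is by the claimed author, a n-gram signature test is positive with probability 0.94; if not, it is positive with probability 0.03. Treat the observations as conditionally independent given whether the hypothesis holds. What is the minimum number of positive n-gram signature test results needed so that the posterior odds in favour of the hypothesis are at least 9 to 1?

2

Prior odds = 0.0113/0.9887 = 113/9887.
Likelihood ratio of a positive = 0.94/0.03 = 94/3.
Target odds = 9.
Require (94/3)ⁿ ≥ 9 ÷ (113/9887) = 88983/113.
(94/3)¹ = 94/3 falls short of 88983/113 but (94/3)² = 8836/9 reaches it, so n = 2.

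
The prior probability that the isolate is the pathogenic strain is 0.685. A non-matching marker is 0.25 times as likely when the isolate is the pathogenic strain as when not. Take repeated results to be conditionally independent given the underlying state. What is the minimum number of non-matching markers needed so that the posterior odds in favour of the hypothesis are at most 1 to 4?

2

Prior odds: 0.685 ÷ 0.315 = 137/63.
Likelihood ratio per non-matching marker = 0.25.
Target odds = 0.25.
Need (137/63) × 0.25ⁿ ≤ 0.25, i.e. 0.25ⁿ ≤ 63/548.
0.25¹ = 0.25 is still above 63/548 but 0.25² = 0.0625 is at or below it, so n = 2.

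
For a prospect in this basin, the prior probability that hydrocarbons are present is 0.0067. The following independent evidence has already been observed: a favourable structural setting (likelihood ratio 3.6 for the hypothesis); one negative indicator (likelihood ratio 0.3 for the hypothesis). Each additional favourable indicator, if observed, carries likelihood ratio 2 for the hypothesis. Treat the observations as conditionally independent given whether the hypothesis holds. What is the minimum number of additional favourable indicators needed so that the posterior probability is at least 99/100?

Prior odds = 0.0067/0.9933 = 67/9933.
Combined Bayes factor of the evidence already in hand = 3.6 × 0.3 = 1.08.
Odds after that evidence = (67/9933) × 1.08 = 603/82775.
Target odds = 0.99/0.01 = 99.
Need 2ⁿ ≥ 99 ÷ (603/82775) = 910525/67.
2¹³ = 8192 falls short of 910525/67 but 2¹⁴ = 16384 reaches it, so n = 14.

14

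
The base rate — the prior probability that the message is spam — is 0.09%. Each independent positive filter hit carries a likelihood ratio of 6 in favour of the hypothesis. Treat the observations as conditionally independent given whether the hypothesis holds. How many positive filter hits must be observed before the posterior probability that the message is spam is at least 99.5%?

7

Prior odds = 0.0009/0.9991 = 9/9991.
Likelihood ratio per positive filter hit = 6.
Target posterior odds = 0.995/0.005 = 199.
Require 6ⁿ ≥ 199 ÷ (9/9991) = 1988209/9.
6⁶ = 46656 falls short of 1988209/9 but 6⁷ = 279936 reaches it, so n = 7.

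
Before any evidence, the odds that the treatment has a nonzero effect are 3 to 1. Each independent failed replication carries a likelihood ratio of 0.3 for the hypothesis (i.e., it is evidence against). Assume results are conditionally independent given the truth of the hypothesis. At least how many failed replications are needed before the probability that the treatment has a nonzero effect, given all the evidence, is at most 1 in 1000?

Prior odds = 3.
Likelihood ratio per failed replication = 0.3.
Target odds: 0.001 ÷ 0.999 = 1/999.
Need 3 × 0.3ⁿ ≤ 1/999, i.e. 0.3ⁿ ≤ 1/2997.
0.3⁶ = 729/1000000 is still above 1/2997 but 0.3⁷ = 2187/10000000 is at or below it, so n = 7.

7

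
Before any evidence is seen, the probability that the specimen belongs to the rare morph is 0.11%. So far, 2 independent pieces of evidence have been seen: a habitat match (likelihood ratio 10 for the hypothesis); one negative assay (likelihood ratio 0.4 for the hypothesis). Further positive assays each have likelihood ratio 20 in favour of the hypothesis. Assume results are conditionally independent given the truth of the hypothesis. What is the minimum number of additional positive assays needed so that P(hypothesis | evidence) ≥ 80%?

3

Prior odds = 0.0011/0.9989 = 11/9989.
Combined Bayes factor of the evidence already in hand = 10 × 0.4 = 4.
Odds after that evidence = (11/9989) × 4 = 44/9989.
Target odds = 0.8/0.2 = 4.
Need 20ⁿ ≥ 4 ÷ (44/9989) = 9989/11.
20² = 400 falls short of 9989/11 but 20³ = 8000 reaches it, so n = 3.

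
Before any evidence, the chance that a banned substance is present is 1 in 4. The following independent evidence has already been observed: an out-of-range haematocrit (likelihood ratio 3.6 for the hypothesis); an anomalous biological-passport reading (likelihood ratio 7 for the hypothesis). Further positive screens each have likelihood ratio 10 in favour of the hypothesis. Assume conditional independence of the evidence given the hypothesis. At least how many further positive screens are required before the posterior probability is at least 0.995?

Prior odds = 0.25/0.75 = 1/3.
Combined Bayes factor of the evidence already in hand = 3.6 × 7 = 25.2.
Odds after that evidence = (1/3) × 25.2 = 8.4.
Target odds = 0.995/0.005 = 199.
Need 10ⁿ ≥ 199 ÷ 8.4 = 995/42.
10¹ = 10 falls short of 995/42 but 10² = 100 reaches it, so n = 2.

2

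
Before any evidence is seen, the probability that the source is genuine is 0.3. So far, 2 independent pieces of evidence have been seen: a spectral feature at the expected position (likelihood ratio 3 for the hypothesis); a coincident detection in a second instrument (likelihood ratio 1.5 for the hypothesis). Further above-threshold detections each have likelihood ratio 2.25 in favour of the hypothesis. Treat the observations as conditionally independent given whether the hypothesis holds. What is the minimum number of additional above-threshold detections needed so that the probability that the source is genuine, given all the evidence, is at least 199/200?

6

Prior odds = 0.3/0.7 = 3/7.
Combined Bayes factor of the evidence already in hand = 3 × 1.5 = 4.5.
Odds after that evidence = (3/7) × 4.5 = 27/14.
Target odds = 0.995/0.005 = 199.
Need 2.25ⁿ ≥ 199 ÷ (27/14) = 2786/27.
2.25⁵ = 59049/1024 falls short of 2786/27 but 2.25⁶ = 531441/4096 reaches it, so n = 6.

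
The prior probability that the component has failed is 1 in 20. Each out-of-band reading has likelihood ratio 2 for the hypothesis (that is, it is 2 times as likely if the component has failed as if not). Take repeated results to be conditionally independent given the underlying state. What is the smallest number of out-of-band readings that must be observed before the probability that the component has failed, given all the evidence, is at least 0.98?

10

Prior odds = 0.05/0.95 = 1/19.
Likelihood ratio per out-of-band reading = 2.
Target odds: 0.98 ÷ 0.02 = 49.
Need (1/19) × 2ⁿ ≥ 49, i.e. 2ⁿ ≥ 931.
2⁹ = 512 falls short of 931 but 2¹⁰ = 1024 reaches it, so n = 10.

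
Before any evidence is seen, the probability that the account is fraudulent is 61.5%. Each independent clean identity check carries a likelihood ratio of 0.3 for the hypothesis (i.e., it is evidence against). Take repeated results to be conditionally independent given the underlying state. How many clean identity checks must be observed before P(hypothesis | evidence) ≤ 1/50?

4

Prior odds = 0.615/0.385 = 123/77.
Likelihood ratio per clean identity check = 0.3.
Target posterior odds = 0.02/0.98 = 1/49.
Require 0.3ⁿ ≤ 1/49 ÷ (123/77) = 11/861.
0.3³ = 0.027 is still above 11/861 but 0.3⁴ = 0.0081 is at or below it, so n = 4.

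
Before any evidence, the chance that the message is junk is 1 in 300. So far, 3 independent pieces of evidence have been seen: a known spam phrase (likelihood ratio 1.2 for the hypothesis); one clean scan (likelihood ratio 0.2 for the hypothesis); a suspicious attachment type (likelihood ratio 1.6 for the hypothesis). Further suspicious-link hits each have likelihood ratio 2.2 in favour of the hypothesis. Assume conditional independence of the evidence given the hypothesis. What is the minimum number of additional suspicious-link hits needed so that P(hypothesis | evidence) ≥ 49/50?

14

Prior odds = (1/300)/(299/300) = 1/299.
Combined Bayes factor of the evidence already in hand = 1.2 × 0.2 × 1.6 = 0.384.
Odds after that evidence = (1/299) × 0.384 = 48/37375.
Target odds = 0.98/0.02 = 49.
Need 2.2ⁿ ≥ 49 ÷ (48/37375) = 1831375/48.
2.2¹³ ≈28281 falls short of 1831375/48 but 2.2¹⁴ ≈62218.2 reaches it, so n = 14.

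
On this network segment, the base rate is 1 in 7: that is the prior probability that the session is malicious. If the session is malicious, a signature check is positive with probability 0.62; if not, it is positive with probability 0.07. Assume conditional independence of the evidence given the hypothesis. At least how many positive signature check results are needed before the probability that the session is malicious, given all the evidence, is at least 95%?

Prior odds: (1/7) ÷ (6/7) = 1/6.
Likelihood ratio of a positive = 0.62/0.07 = 62/7.
Target posterior odds = 0.95/0.05 = 19.
Require (62/7)ⁿ ≥ 19 ÷ (1/6) = 114.
(62/7)² = 3844/49 falls short of 114 but (62/7)³ = 238328/343 reaches it, so n = 3.

3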